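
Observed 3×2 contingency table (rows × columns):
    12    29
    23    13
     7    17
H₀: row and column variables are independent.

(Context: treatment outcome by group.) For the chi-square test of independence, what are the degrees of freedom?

degrees of freedom = 2

df = (r−1)(c−1) = (3−1)·(2−1) = 2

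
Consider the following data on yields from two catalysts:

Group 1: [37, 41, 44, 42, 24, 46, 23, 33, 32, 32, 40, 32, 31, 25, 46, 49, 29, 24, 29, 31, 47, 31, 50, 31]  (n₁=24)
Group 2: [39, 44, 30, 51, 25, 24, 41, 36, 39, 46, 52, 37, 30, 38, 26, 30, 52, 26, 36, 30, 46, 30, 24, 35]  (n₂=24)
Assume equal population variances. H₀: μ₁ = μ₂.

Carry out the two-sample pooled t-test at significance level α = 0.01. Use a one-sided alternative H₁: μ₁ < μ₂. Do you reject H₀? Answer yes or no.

x̄₁=35.375, s₁=8.474, n₁=24
x̄₂=36.125, s₂=8.941, n₂=24
s_p² = [23·8.474² + 23·8.941²]/46 = 75.8750
SE = √(s_p²·(1/24+1/24)) = 2.5145
t = (35.375−36.125)/2.5145 = -0.2983
df = 46
p-value (one-sided, H₁ less) = 0.38342
At α=0.01: p ≥ α → fail to reject H₀

reject H₀: no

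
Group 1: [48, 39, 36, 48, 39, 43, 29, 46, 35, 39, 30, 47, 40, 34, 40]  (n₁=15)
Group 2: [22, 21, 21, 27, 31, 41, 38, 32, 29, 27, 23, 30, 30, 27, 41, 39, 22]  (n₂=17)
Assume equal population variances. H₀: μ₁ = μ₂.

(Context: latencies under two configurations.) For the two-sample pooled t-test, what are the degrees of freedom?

df = n₁ + n₂ − 2 = 15 + 17 − 2 = 30

degrees of freedom = 30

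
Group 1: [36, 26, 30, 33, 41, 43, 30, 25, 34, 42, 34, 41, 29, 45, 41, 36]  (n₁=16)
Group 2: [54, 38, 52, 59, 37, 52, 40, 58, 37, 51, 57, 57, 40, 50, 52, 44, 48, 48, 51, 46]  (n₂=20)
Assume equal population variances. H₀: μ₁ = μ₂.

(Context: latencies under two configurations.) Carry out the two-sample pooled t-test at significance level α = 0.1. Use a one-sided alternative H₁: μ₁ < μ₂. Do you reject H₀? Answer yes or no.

x̄₁=35.375, s₁=6.292, n₁=16
x̄₂=48.550, s₂=7.156, n₂=20
s_p² = [15·6.292² + 19·7.156²]/34 = 46.0794
SE = √(s_p²·(1/16+1/20)) = 2.2768
t = (35.375−48.550)/2.2768 = -5.7866
df = 34
p-value (one-sided, H₁ less) = 0.00000
At α=0.1: p < α → reject H₀

reject H₀: yes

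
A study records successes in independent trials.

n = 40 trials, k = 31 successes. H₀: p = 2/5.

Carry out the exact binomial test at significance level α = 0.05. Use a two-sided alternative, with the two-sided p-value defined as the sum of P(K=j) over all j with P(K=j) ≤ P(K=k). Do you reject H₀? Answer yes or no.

Exact binomial: n=40, k=31, p₀=2/5=0.4000
P(X=j) = C(n,j)·p₀^j·(1−p₀)^(n−j); p = Σ P(X=j) over j with P(X=j) ≤ P(X=31)
p-value (two-sided) = 0.00000
At α=0.05: p < α → reject H₀

reject H₀: yes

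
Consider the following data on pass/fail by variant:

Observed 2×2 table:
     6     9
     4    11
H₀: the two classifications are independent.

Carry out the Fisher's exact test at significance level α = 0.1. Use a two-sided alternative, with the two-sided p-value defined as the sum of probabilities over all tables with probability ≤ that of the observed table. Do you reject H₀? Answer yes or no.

Margins: r₁=15, r₂=15, c₁=10, c₂=20, n=30
p_obs = C(15,6)·C(15,4)/C(30,10); sum pmf over tables with pmf ≤ p_obs
p-value (two-sided) = 0.69985
At α=0.1: p ≥ α → fail to reject H₀

reject H₀: no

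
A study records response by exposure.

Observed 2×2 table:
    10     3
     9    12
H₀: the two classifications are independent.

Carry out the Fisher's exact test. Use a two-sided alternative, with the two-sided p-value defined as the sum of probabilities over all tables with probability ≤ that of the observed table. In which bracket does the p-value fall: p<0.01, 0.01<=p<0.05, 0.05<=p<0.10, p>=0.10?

Margins: r₁=13, r₂=21, c₁=19, c₂=15, n=34
p_obs = C(13,10)·C(21,9)/C(34,19); sum pmf over tables with pmf ≤ p_obs
p-value (two-sided) = 0.07899
→ bracket: 0.05<=p<0.10

p-value bracket: 0.05<=p<0.10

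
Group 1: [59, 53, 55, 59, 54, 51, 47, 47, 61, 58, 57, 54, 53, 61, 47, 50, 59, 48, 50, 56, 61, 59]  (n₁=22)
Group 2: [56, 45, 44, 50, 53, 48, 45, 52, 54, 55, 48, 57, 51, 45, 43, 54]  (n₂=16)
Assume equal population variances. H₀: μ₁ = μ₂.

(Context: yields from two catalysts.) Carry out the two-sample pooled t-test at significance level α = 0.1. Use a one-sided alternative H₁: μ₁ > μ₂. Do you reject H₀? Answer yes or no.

reject H₀: yes

x̄₁=54.500, s₁=4.867, n₁=22
x̄₂=50.000, s₂=4.648, n₂=16
s_p² = [21·4.867² + 15·4.648²]/36 = 22.8194
SE = √(s_p²·(1/22+1/16)) = 1.5695
t = (54.500−50.000)/1.5695 = 2.8671
df = 36
p-value (one-sided, H₁ greater) = 0.00344
At α=0.1: p < α → reject H₀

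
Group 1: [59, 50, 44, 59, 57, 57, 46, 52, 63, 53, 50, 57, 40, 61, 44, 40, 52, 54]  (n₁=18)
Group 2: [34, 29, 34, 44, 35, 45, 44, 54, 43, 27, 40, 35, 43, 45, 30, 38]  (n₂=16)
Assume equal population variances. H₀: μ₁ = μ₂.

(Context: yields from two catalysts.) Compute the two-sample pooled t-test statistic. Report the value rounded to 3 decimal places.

x̄₁=52.111, s₁=7.028, n₁=18
x̄₂=38.750, s₂=7.243, n₂=16
s_p² = [17·7.028² + 15·7.243²]/32 = 50.8368
SE = √(s_p²·(1/18+1/16)) = 2.4498
t = (52.111−38.750)/2.4498 = 5.4539
df = 32

test statistic = 5.454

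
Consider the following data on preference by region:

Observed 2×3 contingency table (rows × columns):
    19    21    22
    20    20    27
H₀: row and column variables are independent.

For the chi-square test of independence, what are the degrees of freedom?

df = (r−1)(c−1) = (2−1)·(3−1) = 2

degrees of freedom = 2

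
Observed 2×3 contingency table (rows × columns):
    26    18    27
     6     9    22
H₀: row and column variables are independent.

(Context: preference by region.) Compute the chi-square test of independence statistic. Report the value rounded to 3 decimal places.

test statistic = 5.890

Row totals [71, 37], col totals [32, 27, 49], n=108
χ² = (26−21.04)²/21.04 + (18−17.75)²/17.75 + (27−32.21)²/32.21 + (6−10.96)²/10.96 + (9−9.25)²/9.25 + (22−16.79)²/16.79 = 5.8903
df = 2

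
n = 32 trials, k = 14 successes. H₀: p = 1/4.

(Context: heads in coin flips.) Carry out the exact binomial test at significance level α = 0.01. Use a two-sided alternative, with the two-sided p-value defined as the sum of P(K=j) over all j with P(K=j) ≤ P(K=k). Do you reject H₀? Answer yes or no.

reject H₀: no

Exact binomial: n=32, k=14, p₀=1/4=0.2500
P(X=j) = C(n,j)·p₀^j·(1−p₀)^(n−j); p = Σ P(X=j) over j with P(X=j) ≤ P(X=14)
p-value (two-sided) = 0.02257
At α=0.01: p ≥ α → fail to reject H₀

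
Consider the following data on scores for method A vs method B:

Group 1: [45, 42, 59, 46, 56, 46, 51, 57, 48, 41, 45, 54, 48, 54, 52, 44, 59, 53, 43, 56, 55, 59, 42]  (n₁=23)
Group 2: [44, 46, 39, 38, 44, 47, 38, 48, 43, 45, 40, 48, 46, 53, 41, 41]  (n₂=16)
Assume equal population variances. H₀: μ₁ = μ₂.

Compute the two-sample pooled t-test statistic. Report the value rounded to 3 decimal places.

test statistic = 3.641

x̄₁=50.217, s₁=6.097, n₁=23
x̄₂=43.812, s₂=4.183, n₂=16
s_p² = [22·6.097² + 15·4.183²]/37 = 29.1987
SE = √(s_p²·(1/23+1/16)) = 1.7591
t = (50.217−43.812)/1.7591 = 3.6410
df = 37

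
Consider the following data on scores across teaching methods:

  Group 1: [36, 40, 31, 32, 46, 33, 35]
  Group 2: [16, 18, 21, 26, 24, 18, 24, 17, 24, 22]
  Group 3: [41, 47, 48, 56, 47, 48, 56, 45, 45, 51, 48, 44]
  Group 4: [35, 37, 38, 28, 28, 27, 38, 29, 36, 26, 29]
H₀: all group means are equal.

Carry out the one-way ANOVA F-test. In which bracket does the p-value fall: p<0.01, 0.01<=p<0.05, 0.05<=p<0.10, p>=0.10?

Group means [36.14, 21.00, 48.00, 31.91], grand mean 34.750
SSB = Σnᵢ(x̄ᵢ−x̄)² = 4099.734; SSW = ΣΣ(x−x̄ᵢ)² = 733.766
MSB = 4099.734/3 = 1366.5779; MSW = 733.766/36 = 20.3824
F = MSB/MSW = 67.0470
df = (3, 36)
p-value (upper-tail) = 0.00000
→ bracket: p<0.01

p-value bracket: p<0.01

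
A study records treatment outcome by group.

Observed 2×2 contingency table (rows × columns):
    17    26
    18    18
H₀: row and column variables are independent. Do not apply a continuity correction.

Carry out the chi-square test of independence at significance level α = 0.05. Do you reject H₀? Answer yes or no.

reject H₀: no

Row totals [43, 36], col totals [35, 44], n=79
χ² = (17−19.05)²/19.05 + (26−23.95)²/23.95 + (18−15.95)²/15.95 + (18−20.05)²/20.05 = 0.8697
df = 1
p-value (upper-tail) = 0.35104
At α=0.05: p ≥ α → fail to reject H₀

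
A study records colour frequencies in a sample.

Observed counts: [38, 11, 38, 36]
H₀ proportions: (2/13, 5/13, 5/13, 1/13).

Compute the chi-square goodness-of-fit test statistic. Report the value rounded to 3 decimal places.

test statistic = 123.366

n = 123; E_i = n·p_i = [18.92, 47.31, 47.31, 9.46]
χ² = (38−18.92)²/18.92 + (11−47.31)²/47.31 + (38−47.31)²/47.31 + (36−9.46)²/9.46 = 123.3659
df = 3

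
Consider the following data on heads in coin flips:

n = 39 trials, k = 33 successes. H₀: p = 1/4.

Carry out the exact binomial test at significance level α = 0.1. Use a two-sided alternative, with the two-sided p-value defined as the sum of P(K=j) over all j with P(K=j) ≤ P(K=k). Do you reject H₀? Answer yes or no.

reject H₀: yes

Exact binomial: n=39, k=33, p₀=1/4=0.2500
P(X=j) = C(n,j)·p₀^j·(1−p₀)^(n−j); p = Σ P(X=j) over j with P(X=j) ≤ P(X=33)
p-value (two-sided) = 0.00000
At α=0.1: p < α → reject H₀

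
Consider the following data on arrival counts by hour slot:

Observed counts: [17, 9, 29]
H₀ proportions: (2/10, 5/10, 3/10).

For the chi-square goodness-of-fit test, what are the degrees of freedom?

degrees of freedom = 2

df = k − 1 = 3 − 1 = 2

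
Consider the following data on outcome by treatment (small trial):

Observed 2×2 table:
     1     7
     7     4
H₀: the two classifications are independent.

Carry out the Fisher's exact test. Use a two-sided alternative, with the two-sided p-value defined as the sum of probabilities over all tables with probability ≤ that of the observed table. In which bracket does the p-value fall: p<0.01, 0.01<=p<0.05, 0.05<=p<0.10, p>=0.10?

p-value bracket: 0.05<=p<0.10

Margins: r₁=8, r₂=11, c₁=8, c₂=11, n=19
p_obs = C(8,1)·C(11,7)/C(19,8); sum pmf over tables with pmf ≤ p_obs
p-value (two-sided) = 0.05866
→ bracket: 0.05<=p<0.10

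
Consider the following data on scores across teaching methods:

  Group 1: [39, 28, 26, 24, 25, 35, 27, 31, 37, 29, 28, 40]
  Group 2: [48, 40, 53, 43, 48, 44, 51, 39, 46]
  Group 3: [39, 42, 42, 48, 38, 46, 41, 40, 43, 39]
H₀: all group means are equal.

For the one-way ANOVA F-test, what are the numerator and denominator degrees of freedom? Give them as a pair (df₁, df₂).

degrees of freedom = [2, 28]

k = 3 groups, N = 31 total
df = (k−1, N−k) = (3−1, 31−3) = (2, 28)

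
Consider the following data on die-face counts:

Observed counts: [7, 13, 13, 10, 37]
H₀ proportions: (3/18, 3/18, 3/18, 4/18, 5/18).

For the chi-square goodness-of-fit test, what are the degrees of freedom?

df = k − 1 = 5 − 1 = 4

degrees of freedom = 4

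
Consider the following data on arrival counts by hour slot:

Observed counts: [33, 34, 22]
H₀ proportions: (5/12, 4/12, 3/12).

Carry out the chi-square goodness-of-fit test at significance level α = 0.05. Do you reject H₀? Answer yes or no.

reject H₀: no

n = 89; E_i = n·p_i = [37.08, 29.67, 22.25]
χ² = (33−37.08)²/37.08 + (34−29.67)²/29.67 + (22−22.25)²/22.25 = 1.0854
df = 2
p-value (upper-tail) = 0.58118
At α=0.05: p ≥ α → fail to reject H₀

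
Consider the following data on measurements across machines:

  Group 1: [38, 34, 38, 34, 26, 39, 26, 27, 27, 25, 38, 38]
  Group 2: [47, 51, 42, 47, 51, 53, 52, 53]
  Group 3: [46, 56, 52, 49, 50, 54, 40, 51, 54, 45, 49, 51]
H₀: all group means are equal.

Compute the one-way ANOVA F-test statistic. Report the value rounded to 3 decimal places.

Group means [32.50, 49.50, 49.75], grand mean 43.219
SSB = Σnᵢ(x̄ᵢ−x̄)² = 2206.219; SSW = ΣΣ(x−x̄ᵢ)² = 689.250
MSB = 2206.219/2 = 1103.1094; MSW = 689.250/29 = 23.7672
F = MSB/MSW = 46.4130
df = (2, 29)

test statistic = 46.413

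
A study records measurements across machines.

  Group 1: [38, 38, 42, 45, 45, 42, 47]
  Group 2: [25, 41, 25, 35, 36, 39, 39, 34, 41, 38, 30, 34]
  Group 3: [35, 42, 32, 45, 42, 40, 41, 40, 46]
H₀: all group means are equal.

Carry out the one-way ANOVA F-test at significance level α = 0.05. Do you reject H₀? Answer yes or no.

reject H₀: yes

Group means [42.43, 34.75, 40.33], grand mean 38.464
SSB = Σnᵢ(x̄ᵢ−x̄)² = 307.000; SSW = ΣΣ(x−x̄ᵢ)² = 571.964
MSB = 307.000/2 = 153.5000; MSW = 571.964/25 = 22.8786
F = MSB/MSW = 6.7093
df = (2, 25)
p-value (upper-tail) = 0.00465
At α=0.05: p < α → reject H₀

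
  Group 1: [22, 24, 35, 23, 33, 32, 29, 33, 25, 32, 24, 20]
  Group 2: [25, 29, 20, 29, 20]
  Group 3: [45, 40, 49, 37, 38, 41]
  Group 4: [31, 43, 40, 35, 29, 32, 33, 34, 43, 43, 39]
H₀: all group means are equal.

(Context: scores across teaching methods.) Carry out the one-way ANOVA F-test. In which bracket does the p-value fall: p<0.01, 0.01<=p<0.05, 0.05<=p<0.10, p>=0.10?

Group means [27.67, 24.60, 41.67, 36.55], grand mean 32.559
SSB = Σnᵢ(x̄ᵢ−x̄)² = 1276.455; SSW = ΣΣ(x−x̄ᵢ)² = 753.927
MSB = 1276.455/3 = 425.4850; MSW = 753.927/30 = 25.1309
F = MSB/MSW = 16.9307
df = (3, 30)
p-value (upper-tail) = 0.00000
→ bracket: p<0.01

p-value bracket: p<0.01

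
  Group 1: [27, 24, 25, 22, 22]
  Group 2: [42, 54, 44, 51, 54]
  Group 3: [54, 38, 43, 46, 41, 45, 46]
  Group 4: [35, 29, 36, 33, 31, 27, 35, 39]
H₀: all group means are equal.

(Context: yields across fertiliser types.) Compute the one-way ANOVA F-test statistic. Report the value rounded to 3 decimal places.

test statistic = 35.986

Group means [24.00, 49.00, 44.71, 33.12], grand mean 37.720
SSB = Σnᵢ(x̄ᵢ−x̄)² = 2088.736; SSW = ΣΣ(x−x̄ᵢ)² = 406.304
MSB = 2088.736/3 = 696.2455; MSW = 406.304/21 = 19.3478
F = MSB/MSW = 35.9858
df = (3, 21)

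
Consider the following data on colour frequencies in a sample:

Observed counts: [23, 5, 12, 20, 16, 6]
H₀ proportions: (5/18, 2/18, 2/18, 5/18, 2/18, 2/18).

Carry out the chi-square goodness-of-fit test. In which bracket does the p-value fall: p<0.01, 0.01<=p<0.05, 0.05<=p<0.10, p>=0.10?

p-value bracket: 0.05<=p<0.10

n = 82; E_i = n·p_i = [22.78, 9.11, 9.11, 22.78, 9.11, 9.11]
χ² = (23−22.78)²/22.78 + (5−9.11)²/9.11 + (12−9.11)²/9.11 + (20−22.78)²/22.78 + (16−9.11)²/9.11 + (6−9.11)²/9.11 = 9.3829
df = 5
p-value (upper-tail) = 0.09473
→ bracket: 0.05<=p<0.10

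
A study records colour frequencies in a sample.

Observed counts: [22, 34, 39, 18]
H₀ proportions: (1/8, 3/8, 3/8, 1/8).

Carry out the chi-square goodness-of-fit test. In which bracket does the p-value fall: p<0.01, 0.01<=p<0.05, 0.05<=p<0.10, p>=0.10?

p-value bracket: 0.05<=p<0.10

n = 113; E_i = n·p_i = [14.12, 42.38, 42.38, 14.12]
χ² = (22−14.12)²/14.12 + (34−42.38)²/42.38 + (39−42.38)²/42.38 + (18−14.12)²/14.12 = 7.3776
df = 3
p-value (upper-tail) = 0.06079
→ bracket: 0.05<=p<0.10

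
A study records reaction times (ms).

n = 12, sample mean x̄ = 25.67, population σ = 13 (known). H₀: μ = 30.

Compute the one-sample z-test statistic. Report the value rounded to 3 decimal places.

SE = σ/√n = 13/√12 = 3.7528
z = (x̄−μ₀)/SE = (25.67−30)/3.7528 = -1.1538

test statistic = -1.154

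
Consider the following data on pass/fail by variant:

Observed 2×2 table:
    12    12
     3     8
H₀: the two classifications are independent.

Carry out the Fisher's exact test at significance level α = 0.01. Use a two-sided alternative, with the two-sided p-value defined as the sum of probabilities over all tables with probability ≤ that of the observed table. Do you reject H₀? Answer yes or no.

Margins: r₁=24, r₂=11, c₁=15, c₂=20, n=35
p_obs = C(24,12)·C(11,3)/C(35,15); sum pmf over tables with pmf ≤ p_obs
p-value (two-sided) = 0.28142
At α=0.01: p ≥ α → fail to reject H₀

reject H₀: no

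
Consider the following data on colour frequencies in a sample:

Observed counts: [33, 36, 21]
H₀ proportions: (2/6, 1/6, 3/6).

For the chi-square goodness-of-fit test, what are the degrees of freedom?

df = k − 1 = 3 − 1 = 2

degrees of freedom = 2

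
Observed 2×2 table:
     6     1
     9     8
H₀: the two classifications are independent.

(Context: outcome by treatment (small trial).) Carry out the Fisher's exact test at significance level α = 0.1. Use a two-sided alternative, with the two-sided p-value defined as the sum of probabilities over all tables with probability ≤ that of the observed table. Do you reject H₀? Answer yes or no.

Margins: r₁=7, r₂=17, c₁=15, c₂=9, n=24
p_obs = C(7,6)·C(17,9)/C(24,15); sum pmf over tables with pmf ≤ p_obs
p-value (two-sided) = 0.19071
At α=0.1: p ≥ α → fail to reject H₀

reject H₀: no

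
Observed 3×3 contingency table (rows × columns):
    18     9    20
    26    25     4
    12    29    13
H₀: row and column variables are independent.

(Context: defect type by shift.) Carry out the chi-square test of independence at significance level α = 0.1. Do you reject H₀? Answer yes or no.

Row totals [47, 55, 54], col totals [56, 63, 37], n=156
χ² = (18−16.87)²/16.87 + (9−18.98)²/18.98 + (20−11.15)²/11.15 + (26−19.74)²/19.74 + (25−22.21)²/22.21 + (4−13.04)²/13.04 + (12−19.38)²/19.38 + (29−21.81)²/21.81 + (13−12.81)²/12.81 = 26.1460
df = 4
p-value (upper-tail) = 0.00003
At α=0.1: p < α → reject H₀

reject H₀: yes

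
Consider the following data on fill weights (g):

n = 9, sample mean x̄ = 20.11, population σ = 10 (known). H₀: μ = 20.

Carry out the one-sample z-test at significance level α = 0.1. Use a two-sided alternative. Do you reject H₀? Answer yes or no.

SE = σ/√n = 10/√9 = 3.3333
z = (x̄−μ₀)/SE = (20.11−20)/3.3333 = 0.0330
p-value (two-sided) = 0.97367
At α=0.1: p ≥ α → fail to reject H₀

reject H₀: no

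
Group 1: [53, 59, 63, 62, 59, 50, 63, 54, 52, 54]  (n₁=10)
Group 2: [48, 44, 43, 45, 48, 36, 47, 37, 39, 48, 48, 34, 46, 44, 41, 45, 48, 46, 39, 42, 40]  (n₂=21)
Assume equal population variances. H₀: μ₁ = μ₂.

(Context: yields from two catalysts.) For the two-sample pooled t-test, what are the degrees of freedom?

df = n₁ + n₂ − 2 = 10 + 21 − 2 = 29

degrees of freedom = 29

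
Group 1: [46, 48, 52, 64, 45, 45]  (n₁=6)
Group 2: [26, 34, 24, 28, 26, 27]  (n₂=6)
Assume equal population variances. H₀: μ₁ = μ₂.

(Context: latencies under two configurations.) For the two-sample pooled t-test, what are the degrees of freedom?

degrees of freedom = 10

df = n₁ + n₂ − 2 = 6 + 6 − 2 = 10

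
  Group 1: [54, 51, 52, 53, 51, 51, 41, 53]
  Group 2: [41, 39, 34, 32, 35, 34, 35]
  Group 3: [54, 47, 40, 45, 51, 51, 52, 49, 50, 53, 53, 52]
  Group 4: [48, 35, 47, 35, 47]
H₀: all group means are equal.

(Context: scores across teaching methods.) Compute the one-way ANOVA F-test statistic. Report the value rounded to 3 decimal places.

Group means [50.75, 35.71, 49.75, 42.40], grand mean 45.781
SSB = Σnᵢ(x̄ᵢ−x̄)² = 1153.090; SSW = ΣΣ(x−x̄ᵢ)² = 538.379
MSB = 1153.090/3 = 384.3634; MSW = 538.379/28 = 19.2278
F = MSB/MSW = 19.9900
df = (3, 28)

test statistic = 19.990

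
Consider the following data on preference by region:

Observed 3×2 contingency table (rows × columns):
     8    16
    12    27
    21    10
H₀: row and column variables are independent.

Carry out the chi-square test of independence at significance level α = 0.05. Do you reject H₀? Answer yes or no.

reject H₀: yes

Row totals [24, 39, 31], col totals [41, 53], n=94
χ² = (8−10.47)²/10.47 + (16−13.53)²/13.53 + (12−17.01)²/17.01 + (27−21.99)²/21.99 + (21−13.52)²/13.52 + (10−17.48)²/17.48 = 10.9863
df = 2
p-value (upper-tail) = 0.00411
At α=0.05: p < α → reject H₀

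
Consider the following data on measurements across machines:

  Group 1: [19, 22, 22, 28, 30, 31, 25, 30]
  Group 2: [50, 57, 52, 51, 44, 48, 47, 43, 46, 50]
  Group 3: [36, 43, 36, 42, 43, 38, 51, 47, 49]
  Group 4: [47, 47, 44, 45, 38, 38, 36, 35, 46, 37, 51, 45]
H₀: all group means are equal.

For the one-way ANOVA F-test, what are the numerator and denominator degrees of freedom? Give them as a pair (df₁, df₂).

degrees of freedom = [3, 35]

k = 4 groups, N = 39 total
df = (k−1, N−k) = (4−1, 39−4) = (3, 35)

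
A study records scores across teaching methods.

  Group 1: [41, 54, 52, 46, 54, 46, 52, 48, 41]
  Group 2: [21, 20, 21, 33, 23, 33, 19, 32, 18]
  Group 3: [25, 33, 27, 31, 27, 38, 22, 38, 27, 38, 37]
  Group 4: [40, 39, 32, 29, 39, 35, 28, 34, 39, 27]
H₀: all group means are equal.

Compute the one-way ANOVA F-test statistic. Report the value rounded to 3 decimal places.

test statistic = 28.725

Group means [48.22, 24.44, 31.18, 34.20], grand mean 34.333
SSB = Σnᵢ(x̄ᵢ−x̄)² = 2725.653; SSW = ΣΣ(x−x̄ᵢ)² = 1107.014
MSB = 2725.653/3 = 908.5508; MSW = 1107.014/35 = 31.6290
F = MSB/MSW = 28.7253
df = (3, 35)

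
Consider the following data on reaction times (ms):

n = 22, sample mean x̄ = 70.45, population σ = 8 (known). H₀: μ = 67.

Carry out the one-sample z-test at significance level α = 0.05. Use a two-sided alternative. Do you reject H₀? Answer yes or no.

SE = σ/√n = 8/√22 = 1.7056
z = (x̄−μ₀)/SE = (70.45−67)/1.7056 = 2.0227
p-value (two-sided) = 0.04310
At α=0.05: p < α → reject H₀

reject H₀: yes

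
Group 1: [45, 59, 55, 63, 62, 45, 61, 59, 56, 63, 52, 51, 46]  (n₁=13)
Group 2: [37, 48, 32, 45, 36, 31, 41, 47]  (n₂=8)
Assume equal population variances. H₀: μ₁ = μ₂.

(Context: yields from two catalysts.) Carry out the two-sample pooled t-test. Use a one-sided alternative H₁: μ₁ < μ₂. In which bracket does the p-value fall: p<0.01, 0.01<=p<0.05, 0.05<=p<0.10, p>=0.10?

x̄₁=55.154, s₁=6.780, n₁=13
x̄₂=39.625, s₂=6.632, n₂=8
s_p² = [12·6.780² + 7·6.632²]/19 = 45.2404
SE = √(s_p²·(1/13+1/8)) = 3.0224
t = (55.154−39.625)/3.0224 = 5.1379
df = 19
p-value (one-sided, H₁ less) = 0.99997
→ bracket: p>=0.10

p-value bracket: p>=0.10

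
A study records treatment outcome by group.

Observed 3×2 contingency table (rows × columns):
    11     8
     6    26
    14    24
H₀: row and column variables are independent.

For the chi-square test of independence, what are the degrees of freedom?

df = (r−1)(c−1) = (3−1)·(2−1) = 2

degrees of freedom = 2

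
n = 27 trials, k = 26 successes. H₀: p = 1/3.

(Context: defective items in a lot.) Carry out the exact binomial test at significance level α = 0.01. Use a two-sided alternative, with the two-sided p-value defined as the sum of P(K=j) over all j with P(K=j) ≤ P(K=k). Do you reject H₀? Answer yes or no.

Exact binomial: n=27, k=26, p₀=1/3=0.3333
P(X=j) = C(n,j)·p₀^j·(1−p₀)^(n−j); p = Σ P(X=j) over j with P(X=j) ≤ P(X=26)
p-value (two-sided) = 0.00000
At α=0.01: p < α → reject H₀

reject H₀: yes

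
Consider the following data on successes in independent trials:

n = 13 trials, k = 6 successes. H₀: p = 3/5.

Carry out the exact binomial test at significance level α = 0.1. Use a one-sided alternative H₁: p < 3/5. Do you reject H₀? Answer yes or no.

Exact binomial: n=13, k=6, p₀=3/5=0.6000
P(X≤6) from Σ C(n,i)·p₀^i·(1−p₀)^(n−i)
p-value (one-sided, H₁ less) = 0.22884
At α=0.1: p ≥ α → fail to reject H₀

reject H₀: no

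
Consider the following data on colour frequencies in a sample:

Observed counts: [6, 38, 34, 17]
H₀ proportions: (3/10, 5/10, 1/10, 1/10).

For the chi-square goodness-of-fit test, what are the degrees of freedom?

degrees of freedom = 3

df = k − 1 = 4 − 1 = 3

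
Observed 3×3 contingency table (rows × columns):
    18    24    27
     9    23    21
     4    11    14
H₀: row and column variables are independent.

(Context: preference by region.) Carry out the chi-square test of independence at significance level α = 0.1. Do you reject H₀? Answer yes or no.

Row totals [69, 53, 29], col totals [31, 58, 62], n=151
χ² = (18−14.17)²/14.17 + (24−26.50)²/26.50 + (27−28.33)²/28.33 + (9−10.88)²/10.88 + (23−20.36)²/20.36 + (21−21.76)²/21.76 + (4−5.95)²/5.95 + (11−11.14)²/11.14 + (14−11.91)²/11.91 = 3.0423
df = 4
p-value (upper-tail) = 0.55078
At α=0.1: p ≥ α → fail to reject H₀

reject H₀: no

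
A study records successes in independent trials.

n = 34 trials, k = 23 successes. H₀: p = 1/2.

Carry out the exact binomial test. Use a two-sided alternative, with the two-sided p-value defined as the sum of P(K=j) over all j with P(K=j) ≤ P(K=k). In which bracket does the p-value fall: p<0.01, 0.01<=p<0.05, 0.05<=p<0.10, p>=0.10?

Exact binomial: n=34, k=23, p₀=1/2=0.5000
P(X=j) = C(n,j)·p₀^j·(1−p₀)^(n−j); p = Σ P(X=j) over j with P(X=j) ≤ P(X=23)
p-value (two-sided) = 0.05761
→ bracket: 0.05<=p<0.10

p-value bracket: 0.05<=p<0.10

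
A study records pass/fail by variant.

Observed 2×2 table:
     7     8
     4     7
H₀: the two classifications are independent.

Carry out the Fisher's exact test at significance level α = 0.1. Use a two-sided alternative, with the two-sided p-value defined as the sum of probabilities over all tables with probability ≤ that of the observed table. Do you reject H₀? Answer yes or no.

reject H₀: no

Margins: r₁=15, r₂=11, c₁=11, c₂=15, n=26
p_obs = C(15,7)·C(11,4)/C(26,11); sum pmf over tables with pmf ≤ p_obs
p-value (two-sided) = 0.70072
At α=0.1: p ≥ α → fail to reject H₀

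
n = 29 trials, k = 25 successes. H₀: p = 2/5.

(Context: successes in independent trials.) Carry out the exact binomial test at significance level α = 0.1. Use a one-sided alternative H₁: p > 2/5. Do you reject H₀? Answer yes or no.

Exact binomial: n=29, k=25, p₀=2/5=0.4000
P(X≥25) from Σ C(n,i)·p₀^i·(1−p₀)^(n−i)
p-value (one-sided, H₁ greater) = 0.00000
At α=0.1: p < α → reject H₀

reject H₀: yes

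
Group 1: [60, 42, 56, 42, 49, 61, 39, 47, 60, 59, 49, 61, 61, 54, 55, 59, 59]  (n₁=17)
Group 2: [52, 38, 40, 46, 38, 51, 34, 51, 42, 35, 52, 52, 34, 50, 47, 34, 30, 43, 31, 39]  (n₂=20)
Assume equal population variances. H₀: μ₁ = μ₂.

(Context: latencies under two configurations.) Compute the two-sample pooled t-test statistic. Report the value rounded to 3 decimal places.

test statistic = 4.681

x̄₁=53.706, s₁=7.540, n₁=17
x̄₂=41.950, s₂=7.674, n₂=20
s_p² = [16·7.540² + 19·7.674²]/35 = 57.9566
SE = √(s_p²·(1/17+1/20)) = 2.5114
t = (53.706−41.950)/2.5114 = 4.6810
df = 35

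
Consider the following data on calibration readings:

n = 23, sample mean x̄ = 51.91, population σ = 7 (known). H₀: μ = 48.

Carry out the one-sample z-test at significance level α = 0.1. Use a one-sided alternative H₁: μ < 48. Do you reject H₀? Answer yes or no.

reject H₀: no

SE = σ/√n = 7/√23 = 1.4596
z = (x̄−μ₀)/SE = (51.91−48)/1.4596 = 2.6788
p-value (one-sided, H₁ less) = 0.99631
At α=0.1: p ≥ α → fail to reject H₀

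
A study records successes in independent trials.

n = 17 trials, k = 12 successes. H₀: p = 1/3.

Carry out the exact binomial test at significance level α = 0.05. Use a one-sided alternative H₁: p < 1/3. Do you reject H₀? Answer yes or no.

Exact binomial: n=17, k=12, p₀=1/3=0.3333
P(X≤12) from Σ C(n,i)·p₀^i·(1−p₀)^(n−i)
p-value (one-sided, H₁ less) = 0.99966
At α=0.05: p ≥ α → fail to reject H₀

reject H₀: no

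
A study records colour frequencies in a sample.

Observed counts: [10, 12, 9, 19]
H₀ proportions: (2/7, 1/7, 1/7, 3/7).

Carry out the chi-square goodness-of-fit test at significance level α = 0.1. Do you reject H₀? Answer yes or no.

reject H₀: no

n = 50; E_i = n·p_i = [14.29, 7.14, 7.14, 21.43]
χ² = (10−14.29)²/14.29 + (12−7.14)²/7.14 + (9−7.14)²/7.14 + (19−21.43)²/21.43 = 5.3467
df = 3
p-value (upper-tail) = 0.14810
At α=0.1: p ≥ α → fail to reject H₀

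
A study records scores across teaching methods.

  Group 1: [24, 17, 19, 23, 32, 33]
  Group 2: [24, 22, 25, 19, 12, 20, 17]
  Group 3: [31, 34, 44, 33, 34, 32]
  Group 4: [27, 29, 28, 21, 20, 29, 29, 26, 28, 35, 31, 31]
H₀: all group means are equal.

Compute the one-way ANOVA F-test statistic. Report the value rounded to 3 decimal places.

Group means [24.67, 19.86, 34.67, 27.83], grand mean 26.742
SSB = Σnᵢ(x̄ᵢ−x̄)² = 748.745; SSW = ΣΣ(x−x̄ᵢ)² = 635.190
MSB = 748.745/3 = 249.5817; MSW = 635.190/27 = 23.5256
F = MSB/MSW = 10.6090
df = (3, 27)

test statistic = 10.609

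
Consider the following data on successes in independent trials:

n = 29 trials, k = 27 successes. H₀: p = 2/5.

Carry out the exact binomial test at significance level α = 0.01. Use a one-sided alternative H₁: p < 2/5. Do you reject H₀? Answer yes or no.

Exact binomial: n=29, k=27, p₀=2/5=0.4000
P(X≤27) from Σ C(n,i)·p₀^i·(1−p₀)^(n−i)
p-value (one-sided, H₁ less) = 1.00000
At α=0.01: p ≥ α → fail to reject H₀

reject H₀: no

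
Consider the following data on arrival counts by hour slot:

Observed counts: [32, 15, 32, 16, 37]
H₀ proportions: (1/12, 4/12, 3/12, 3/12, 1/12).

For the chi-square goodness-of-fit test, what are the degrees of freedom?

df = k − 1 = 5 − 1 = 4

degrees of freedom = 4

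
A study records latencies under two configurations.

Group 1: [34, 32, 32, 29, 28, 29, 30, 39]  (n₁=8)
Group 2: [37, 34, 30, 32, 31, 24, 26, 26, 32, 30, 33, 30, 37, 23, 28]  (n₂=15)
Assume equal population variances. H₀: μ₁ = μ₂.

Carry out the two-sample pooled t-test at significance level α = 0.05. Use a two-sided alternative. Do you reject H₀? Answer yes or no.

x̄₁=31.625, s₁=3.583, n₁=8
x̄₂=30.200, s₂=4.246, n₂=15
s_p² = [7·3.583² + 14·4.246²]/21 = 16.2988
SE = √(s_p²·(1/8+1/15)) = 1.7675
t = (31.625−30.200)/1.7675 = 0.8062
df = 21
p-value (two-sided) = 0.42914
At α=0.05: p ≥ α → fail to reject H₀

reject H₀: no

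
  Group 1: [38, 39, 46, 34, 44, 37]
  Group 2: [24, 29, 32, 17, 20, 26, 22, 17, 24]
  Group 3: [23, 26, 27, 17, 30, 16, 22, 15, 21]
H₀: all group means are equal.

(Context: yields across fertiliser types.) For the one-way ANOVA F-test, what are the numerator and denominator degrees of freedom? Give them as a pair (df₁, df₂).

degrees of freedom = [2, 21]

k = 3 groups, N = 24 total
df = (k−1, N−k) = (3−1, 24−3) = (2, 21)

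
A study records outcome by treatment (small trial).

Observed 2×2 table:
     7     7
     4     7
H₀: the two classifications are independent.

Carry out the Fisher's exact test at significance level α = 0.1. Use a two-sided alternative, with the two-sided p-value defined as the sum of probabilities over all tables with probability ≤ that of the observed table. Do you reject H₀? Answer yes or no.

Margins: r₁=14, r₂=11, c₁=11, c₂=14, n=25
p_obs = C(14,7)·C(11,4)/C(25,11); sum pmf over tables with pmf ≤ p_obs
p-value (two-sided) = 0.68875
At α=0.1: p ≥ α → fail to reject H₀

reject H₀: no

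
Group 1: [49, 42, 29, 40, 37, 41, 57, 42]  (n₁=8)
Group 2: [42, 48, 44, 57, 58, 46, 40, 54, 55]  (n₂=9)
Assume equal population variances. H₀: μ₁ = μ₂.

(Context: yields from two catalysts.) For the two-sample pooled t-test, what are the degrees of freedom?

degrees of freedom = 15

df = n₁ + n₂ − 2 = 8 + 9 − 2 = 15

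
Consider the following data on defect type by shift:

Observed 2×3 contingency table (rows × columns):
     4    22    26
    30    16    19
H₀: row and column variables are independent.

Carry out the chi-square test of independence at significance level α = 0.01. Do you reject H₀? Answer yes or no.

reject H₀: yes

Row totals [52, 65], col totals [34, 38, 45], n=117
χ² = (4−15.11)²/15.11 + (22−16.89)²/16.89 + (26−20.00)²/20.00 + (30−18.89)²/18.89 + (16−21.11)²/21.11 + (19−25.00)²/25.00 = 20.7301
df = 2
p-value (upper-tail) = 0.00003
At α=0.01: p < α → reject H₀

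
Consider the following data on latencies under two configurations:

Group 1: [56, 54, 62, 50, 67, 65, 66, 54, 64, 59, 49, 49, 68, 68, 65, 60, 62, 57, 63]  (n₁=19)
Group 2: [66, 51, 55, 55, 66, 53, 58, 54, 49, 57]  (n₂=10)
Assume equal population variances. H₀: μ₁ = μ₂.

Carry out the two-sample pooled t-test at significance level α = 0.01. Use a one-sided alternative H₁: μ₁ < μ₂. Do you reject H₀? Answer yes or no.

x̄₁=59.895, s₁=6.394, n₁=19
x̄₂=56.400, s₂=5.700, n₂=10
s_p² = [18·6.394² + 9·5.700²]/27 = 38.0811
SE = √(s_p²·(1/19+1/10)) = 2.4109
t = (59.895−56.400)/2.4109 = 1.4496
df = 27
p-value (one-sided, H₁ less) = 0.92065
At α=0.01: p ≥ α → fail to reject H₀

reject H₀: no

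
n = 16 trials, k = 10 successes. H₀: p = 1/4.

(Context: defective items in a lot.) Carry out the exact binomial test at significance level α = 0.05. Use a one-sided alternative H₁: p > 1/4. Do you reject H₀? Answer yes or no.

Exact binomial: n=16, k=10, p₀=1/4=0.2500
P(X≥10) from Σ C(n,i)·p₀^i·(1−p₀)^(n−i)
p-value (one-sided, H₁ greater) = 0.00164
At α=0.05: p < α → reject H₀

reject H₀: yes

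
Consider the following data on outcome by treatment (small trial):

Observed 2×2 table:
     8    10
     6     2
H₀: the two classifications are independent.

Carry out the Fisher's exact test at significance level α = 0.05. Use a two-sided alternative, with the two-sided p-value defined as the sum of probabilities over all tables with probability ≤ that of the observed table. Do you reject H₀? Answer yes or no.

reject H₀: no

Margins: r₁=18, r₂=8, c₁=14, c₂=12, n=26
p_obs = C(18,8)·C(8,6)/C(26,14); sum pmf over tables with pmf ≤ p_obs
p-value (two-sided) = 0.21638
At α=0.05: p ≥ α → fail to reject H₀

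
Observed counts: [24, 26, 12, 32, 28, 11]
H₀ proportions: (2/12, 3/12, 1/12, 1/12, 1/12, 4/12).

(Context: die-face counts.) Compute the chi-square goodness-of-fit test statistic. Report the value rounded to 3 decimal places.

test statistic = 92.165

n = 133; E_i = n·p_i = [22.17, 33.25, 11.08, 11.08, 11.08, 44.33]
χ² = (24−22.17)²/22.17 + (26−33.25)²/33.25 + (12−11.08)²/11.08 + (32−11.08)²/11.08 + (28−11.08)²/11.08 + (11−44.33)²/44.33 = 92.1654
df = 5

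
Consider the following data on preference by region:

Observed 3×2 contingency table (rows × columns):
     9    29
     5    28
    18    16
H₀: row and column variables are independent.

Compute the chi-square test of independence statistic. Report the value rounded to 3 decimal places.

Row totals [38, 33, 34], col totals [32, 73], n=105
χ² = (9−11.58)²/11.58 + (29−26.42)²/26.42 + (5−10.06)²/10.06 + (28−22.94)²/22.94 + (18−10.36)²/10.36 + (16−23.64)²/23.64 = 12.5833
df = 2

test statistic = 12.583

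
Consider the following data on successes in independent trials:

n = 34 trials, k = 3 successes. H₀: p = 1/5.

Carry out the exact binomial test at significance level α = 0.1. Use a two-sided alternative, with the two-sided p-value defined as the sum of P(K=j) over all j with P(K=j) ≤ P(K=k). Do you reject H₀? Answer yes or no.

reject H₀: no

Exact binomial: n=34, k=3, p₀=1/5=0.2000
P(X=j) = C(n,j)·p₀^j·(1−p₀)^(n−j); p = Σ P(X=j) over j with P(X=j) ≤ P(X=3)
p-value (two-sided) = 0.13203
At α=0.1: p ≥ α → fail to reject H₀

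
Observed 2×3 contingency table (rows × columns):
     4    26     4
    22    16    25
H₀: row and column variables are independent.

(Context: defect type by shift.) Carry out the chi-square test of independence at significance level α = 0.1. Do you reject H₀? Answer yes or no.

reject H₀: yes

Row totals [34, 63], col totals [26, 42, 29], n=97
χ² = (4−9.11)²/9.11 + (26−14.72)²/14.72 + (4−10.16)²/10.16 + (22−16.89)²/16.89 + (16−27.28)²/27.28 + (25−18.84)²/18.84 = 23.4778
df = 2
p-value (upper-tail) = 0.00001
At α=0.1: p < α → reject H₀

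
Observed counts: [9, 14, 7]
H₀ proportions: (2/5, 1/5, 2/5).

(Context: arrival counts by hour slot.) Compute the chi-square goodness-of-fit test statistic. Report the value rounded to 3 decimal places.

test statistic = 13.500

n = 30; E_i = n·p_i = [12.00, 6.00, 12.00]
χ² = (9−12.00)²/12.00 + (14−6.00)²/6.00 + (7−12.00)²/12.00 = 13.5000
df = 2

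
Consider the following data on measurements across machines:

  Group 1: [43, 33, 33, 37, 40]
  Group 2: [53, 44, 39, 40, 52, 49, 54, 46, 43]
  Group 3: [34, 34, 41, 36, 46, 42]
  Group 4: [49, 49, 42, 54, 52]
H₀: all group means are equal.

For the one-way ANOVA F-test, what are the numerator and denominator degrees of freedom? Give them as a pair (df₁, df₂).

degrees of freedom = [3, 21]

k = 4 groups, N = 25 total
df = (k−1, N−k) = (4−1, 25−4) = (3, 21)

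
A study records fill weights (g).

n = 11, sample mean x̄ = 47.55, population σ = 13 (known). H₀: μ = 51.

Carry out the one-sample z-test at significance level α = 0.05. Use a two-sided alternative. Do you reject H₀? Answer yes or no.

reject H₀: no

SE = σ/√n = 13/√11 = 3.9196
z = (x̄−μ₀)/SE = (47.55−51)/3.9196 = -0.8802
p-value (two-sided) = 0.37876
At α=0.05: p ≥ α → fail to reject H₀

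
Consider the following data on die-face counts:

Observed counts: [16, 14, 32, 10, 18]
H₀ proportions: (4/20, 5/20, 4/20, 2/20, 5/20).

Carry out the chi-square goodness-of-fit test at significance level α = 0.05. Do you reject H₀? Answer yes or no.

n = 90; E_i = n·p_i = [18.00, 22.50, 18.00, 9.00, 22.50]
χ² = (16−18.00)²/18.00 + (14−22.50)²/22.50 + (32−18.00)²/18.00 + (10−9.00)²/9.00 + (18−22.50)²/22.50 = 15.3333
df = 4
p-value (upper-tail) = 0.00406
At α=0.05: p < α → reject H₀

reject H₀: yes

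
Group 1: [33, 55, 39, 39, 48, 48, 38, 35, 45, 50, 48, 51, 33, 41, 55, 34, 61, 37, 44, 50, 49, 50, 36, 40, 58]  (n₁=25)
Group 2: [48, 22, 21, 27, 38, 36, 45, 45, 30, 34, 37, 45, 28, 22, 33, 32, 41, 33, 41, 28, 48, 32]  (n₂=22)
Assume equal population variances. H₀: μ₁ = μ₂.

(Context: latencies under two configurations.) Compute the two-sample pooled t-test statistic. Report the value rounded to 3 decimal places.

x̄₁=44.680, s₁=8.148, n₁=25
x̄₂=34.818, s₂=8.370, n₂=22
s_p² = [24·8.148² + 21·8.370²]/45 = 68.1047
SE = √(s_p²·(1/25+1/22)) = 2.4124
t = (44.680−34.818)/2.4124 = 4.0879
df = 45

test statistic = 4.088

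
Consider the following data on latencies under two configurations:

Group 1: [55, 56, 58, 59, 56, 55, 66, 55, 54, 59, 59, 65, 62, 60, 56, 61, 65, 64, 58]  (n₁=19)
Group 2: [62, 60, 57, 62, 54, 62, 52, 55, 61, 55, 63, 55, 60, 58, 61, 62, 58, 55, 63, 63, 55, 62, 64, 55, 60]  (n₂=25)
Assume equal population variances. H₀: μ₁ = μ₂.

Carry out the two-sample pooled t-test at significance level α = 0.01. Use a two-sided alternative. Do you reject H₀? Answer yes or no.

reject H₀: no

x̄₁=59.105, s₁=3.814, n₁=19
x̄₂=58.960, s₂=3.565, n₂=25
s_p² = [18·3.814² + 24·3.565²]/42 = 13.4940
SE = √(s_p²·(1/19+1/25)) = 1.1180
t = (59.105−58.960)/1.1180 = 0.1299
df = 42
p-value (two-sided) = 0.89724
At α=0.01: p ≥ α → fail to reject H₀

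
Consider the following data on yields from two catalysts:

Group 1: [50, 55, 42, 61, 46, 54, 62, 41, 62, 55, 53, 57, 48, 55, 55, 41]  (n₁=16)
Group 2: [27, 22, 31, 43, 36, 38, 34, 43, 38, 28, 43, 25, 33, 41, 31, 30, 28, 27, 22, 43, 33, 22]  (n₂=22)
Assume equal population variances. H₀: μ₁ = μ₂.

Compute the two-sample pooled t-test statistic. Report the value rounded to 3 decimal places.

x̄₁=52.312, s₁=7.040, n₁=16
x̄₂=32.636, s₂=7.195, n₂=22
s_p² = [15·7.040² + 21·7.195²]/36 = 50.8480
SE = √(s_p²·(1/16+1/22)) = 2.3429
t = (52.312−32.636)/2.3429 = 8.3981
df = 36

test statistic = 8.398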